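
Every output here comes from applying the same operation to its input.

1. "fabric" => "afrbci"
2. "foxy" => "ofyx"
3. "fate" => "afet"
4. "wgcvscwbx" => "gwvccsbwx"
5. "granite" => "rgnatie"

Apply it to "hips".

ihsp

The rule is to swap each adjacent pair of characters (1↔2, 3↔4, ...).
On "hips" that produces "ihsp".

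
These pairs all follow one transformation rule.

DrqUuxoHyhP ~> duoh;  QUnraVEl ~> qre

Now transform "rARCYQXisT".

Looking at the pairs, the operation is to keep one character in every 3, starting at position 1 (positions 1st, 4th, 7th, ...), then convert every letter to lowercase.
Starting from "rARCYQXisT": after the first operation, "rCXT"; after the second, "rcxt".
(Check on "DrqUuxoHyhP": → "DUoh" → "duoh" ✓)

rcxt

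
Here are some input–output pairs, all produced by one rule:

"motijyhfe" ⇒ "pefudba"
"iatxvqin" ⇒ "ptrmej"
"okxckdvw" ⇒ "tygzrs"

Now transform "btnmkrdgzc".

jignzcvy

Each output is the input with this applied: delete the first 2 characters, then shift every letter 4 places backward in the alphabet (wrapping around).
"btnmkrdgzc" → "jignzcvy".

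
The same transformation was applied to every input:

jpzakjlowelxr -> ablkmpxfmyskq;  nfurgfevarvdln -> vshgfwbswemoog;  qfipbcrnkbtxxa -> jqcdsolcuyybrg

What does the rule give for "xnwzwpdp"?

xaxqeqyo

The rule is to shift every letter 1 place forward in the alphabet (wrapping around), then move the first 2 characters to the end (rotate left by 2).
Starting from "xnwzwpdp": after the first operation, "yoxaxqeq"; after the second, "xaxqeqyo".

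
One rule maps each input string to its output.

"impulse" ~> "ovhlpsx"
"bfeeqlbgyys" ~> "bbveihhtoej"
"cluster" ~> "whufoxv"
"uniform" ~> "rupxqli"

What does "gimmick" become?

The rule is to shift every letter 3 places forward in the alphabet (wrapping around), then move the last 3 characters to the front (rotate right by 3).
"gimmick" → "jlpplfn" → "lfnjlpp".

lfnjlpp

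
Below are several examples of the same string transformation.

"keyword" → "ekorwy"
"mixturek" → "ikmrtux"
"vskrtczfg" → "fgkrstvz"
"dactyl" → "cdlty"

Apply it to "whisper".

hiprsw

Rule — sort the characters into alphabetical order, then delete the first character.
Working it through for "whisper": intermediate "ehiprsw", final "hiprsw".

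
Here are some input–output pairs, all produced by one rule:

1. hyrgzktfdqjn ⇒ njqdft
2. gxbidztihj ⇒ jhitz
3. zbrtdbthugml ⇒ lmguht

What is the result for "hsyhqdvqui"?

iuqvd

The rule is to take characters alternately from the front and the back (1st, last, 2nd, 2nd-last, ...), then keep every other character starting from the second (positions 2nd, 4th, 6th, ...).
"hsyhqdvqui" → "hisuyqhvqd" → "iuqvd".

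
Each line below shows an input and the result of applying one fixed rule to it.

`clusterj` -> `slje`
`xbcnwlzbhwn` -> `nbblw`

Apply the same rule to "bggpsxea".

pgax

The transformation: keep every other character starting from the second (positions 2nd, 4th, 6th, ...), then swap each adjacent pair of characters (1↔2, 3↔4, ...).
On "bggpsxea": the first step gives "gpxa", and the second then gives "pgax".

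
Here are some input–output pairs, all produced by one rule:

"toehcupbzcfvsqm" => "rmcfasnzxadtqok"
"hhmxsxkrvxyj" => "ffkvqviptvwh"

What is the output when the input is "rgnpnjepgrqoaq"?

pelnlhcnepomyo

Looking at the pairs, the operation is to shift every letter 2 places backward in the alphabet (wrapping around).
"rgnpnjepgrqoaq" → "pelnlhcnepomyo".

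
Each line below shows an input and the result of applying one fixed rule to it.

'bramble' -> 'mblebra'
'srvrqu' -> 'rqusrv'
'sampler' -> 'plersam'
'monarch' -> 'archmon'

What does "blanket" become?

The rule is to move the first 3 characters to the end (rotate left by 3).
So "blanket" becomes "nketbla".

nketbla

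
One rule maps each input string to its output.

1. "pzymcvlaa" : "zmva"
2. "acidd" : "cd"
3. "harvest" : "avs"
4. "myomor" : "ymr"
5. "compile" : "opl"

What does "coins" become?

The pattern: keep every other character starting from the second (positions 2nd, 4th, 6th, ...).
On "coins" that produces "on".

on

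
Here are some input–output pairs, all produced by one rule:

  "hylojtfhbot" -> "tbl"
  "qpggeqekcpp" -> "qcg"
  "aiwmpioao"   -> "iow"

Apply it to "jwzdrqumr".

The transformation: keep one character in every 3, starting at position 3 (positions 3rd, 6th, 9th, ...), then move the first character to the end.
On "jwzdrqumr": the first step gives "zqr", and the second then gives "qrz".

qrz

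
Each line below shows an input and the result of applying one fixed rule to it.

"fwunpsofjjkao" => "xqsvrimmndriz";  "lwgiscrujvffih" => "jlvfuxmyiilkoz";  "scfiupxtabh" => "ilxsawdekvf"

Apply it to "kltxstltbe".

wavwowehno

The rule is to shift every letter 3 places forward in the alphabet (wrapping around), then move the first 2 characters to the end (rotate left by 2).
Applying both steps to "kltxstltbe": "nowavwoweh", then "wavwowehno".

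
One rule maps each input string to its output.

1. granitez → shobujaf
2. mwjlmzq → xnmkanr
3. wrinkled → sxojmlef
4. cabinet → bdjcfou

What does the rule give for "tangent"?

The transformation: swap each adjacent pair of characters (1↔2, 3↔4, ...), then shift every letter 1 place forward in the alphabet (wrapping around).
Starting from "tangent": after the first operation, "atgnnet"; after the second, "buhoofu".

buhoofu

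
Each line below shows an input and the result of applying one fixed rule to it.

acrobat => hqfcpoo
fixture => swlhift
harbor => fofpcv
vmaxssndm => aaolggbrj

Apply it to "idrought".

In each case the input is transformed by: shift every letter 12 places backward in the alphabet (wrapping around), then swap the first and last characters.
For "idrought" the result is "hrfciuvw".

hrfciuvw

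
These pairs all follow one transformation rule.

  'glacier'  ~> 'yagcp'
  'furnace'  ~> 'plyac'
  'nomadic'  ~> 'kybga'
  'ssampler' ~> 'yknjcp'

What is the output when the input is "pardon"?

Looking at the pairs, the operation is to shift every letter 2 places backward in the alphabet (wrapping around), then delete the first 2 characters.
On "pardon": the first step gives "nypbml", and the second then gives "pbml".

pbml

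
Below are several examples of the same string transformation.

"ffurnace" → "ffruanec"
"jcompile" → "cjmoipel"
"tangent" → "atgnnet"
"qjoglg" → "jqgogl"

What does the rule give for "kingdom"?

Looking at the pairs, the operation is to swap each adjacent pair of characters (1↔2, 3↔4, ...).
For "kingdom" the result is "ikgnodm".

ikgnodm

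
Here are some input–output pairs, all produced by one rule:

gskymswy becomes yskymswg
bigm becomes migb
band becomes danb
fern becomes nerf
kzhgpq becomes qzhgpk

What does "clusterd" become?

Each output is the input with this applied: swap the first and last characters.
For "clusterd" the result is "dlusterc".

dlusterc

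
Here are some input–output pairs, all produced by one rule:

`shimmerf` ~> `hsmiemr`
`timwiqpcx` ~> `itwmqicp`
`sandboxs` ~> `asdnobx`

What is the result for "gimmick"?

igmmci

Looking at the pairs, the operation is to delete the last character, then swap each adjacent pair of characters (1↔2, 3↔4, ...).
On "gimmick": the first step gives "gimmic", and the second then gives "igmmci".
(Check on "sandboxs": → "sandbox" → "asdnobx" ✓)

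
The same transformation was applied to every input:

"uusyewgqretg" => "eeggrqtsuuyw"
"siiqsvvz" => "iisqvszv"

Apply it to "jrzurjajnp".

Looking at the pairs, the operation is to sort the characters into alphabetical order, then swap each adjacent pair of characters (1↔2, 3↔4, ...).
"jrzurjajnp" → "ajjjnprruz" → "jajjpnrrzu".
(Check on "siiqsvvz": → "iiqssvvz" → "iisqvszv" ✓)

jajjpnrrzu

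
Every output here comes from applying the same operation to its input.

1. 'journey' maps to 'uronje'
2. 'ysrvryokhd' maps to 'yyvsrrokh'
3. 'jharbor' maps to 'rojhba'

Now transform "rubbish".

Rule — delete the last character, then sort the characters into reverse alphabetical order.
For "rubbish", step one produces "rubbis"; step two turns that into "usribb".
(Check on "ysrvryokhd": → "ysrvryokh" → "yyvsrrokh" ✓)

usribb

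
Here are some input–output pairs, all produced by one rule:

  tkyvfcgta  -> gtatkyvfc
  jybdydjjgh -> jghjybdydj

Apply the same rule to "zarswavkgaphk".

phkzarswavkga

The pattern: move the last 3 characters to the front (rotate right by 3).
For "zarswavkgaphk" the result is "phkzarswavkga".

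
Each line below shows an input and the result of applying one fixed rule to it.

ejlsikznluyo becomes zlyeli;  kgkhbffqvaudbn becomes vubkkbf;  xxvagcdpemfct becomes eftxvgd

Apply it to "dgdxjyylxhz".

yxzddj

The transformation: keep every other character starting from the first (positions 1st, 3rd, 5th, ...), then move the last 3 characters to the front (rotate right by 3).
On "dgdxjyylxhz": the first step gives "ddjyxz", and the second then gives "yxzddj".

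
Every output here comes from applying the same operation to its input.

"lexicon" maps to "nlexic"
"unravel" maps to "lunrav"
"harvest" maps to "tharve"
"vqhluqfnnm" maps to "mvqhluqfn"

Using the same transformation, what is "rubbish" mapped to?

hrubbi

Looking at the pairs, the operation is to move the last 2 characters to the front (rotate right by 2), then delete the first character.
"rubbish" → "hrubbi".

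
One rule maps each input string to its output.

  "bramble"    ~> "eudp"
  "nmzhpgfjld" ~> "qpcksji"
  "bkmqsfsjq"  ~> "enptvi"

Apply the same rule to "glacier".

jodf

Rule — shift every letter 3 places forward in the alphabet (wrapping around), then delete the last 3 characters.
On "glacier": the first step gives "jodflhu", and the second then gives "jodf".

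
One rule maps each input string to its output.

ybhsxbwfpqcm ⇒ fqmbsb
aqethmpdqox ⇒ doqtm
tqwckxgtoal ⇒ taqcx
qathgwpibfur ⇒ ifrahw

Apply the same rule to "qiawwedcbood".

codiwe

Each output is the input with this applied: keep every other character starting from the second (positions 2nd, 4th, 6th, ...), then move the first 3 characters to the end (rotate left by 3).
So "qiawwedcbood" becomes "codiwe".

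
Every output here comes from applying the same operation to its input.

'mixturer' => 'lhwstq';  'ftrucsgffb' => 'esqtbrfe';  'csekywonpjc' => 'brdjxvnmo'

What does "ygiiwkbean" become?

xfhhvjad

The pattern: shift every letter 1 place backward in the alphabet (wrapping around), then delete the last 2 characters.
Applying that to "ygiiwkbean" gives "xfhhvjad".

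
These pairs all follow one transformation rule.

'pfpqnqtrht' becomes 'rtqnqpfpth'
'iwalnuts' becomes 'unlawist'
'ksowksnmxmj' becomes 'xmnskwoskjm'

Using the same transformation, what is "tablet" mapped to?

Looking at the pairs, the operation is to move the last 2 characters to the front (rotate right by 2), then reverse the string.
On "tablet": the first step gives "ettabl", and the second then gives "lbatte".

lbatte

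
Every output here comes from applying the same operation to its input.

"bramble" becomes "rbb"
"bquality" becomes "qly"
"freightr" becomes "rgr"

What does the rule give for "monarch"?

The rule is to move the first character to the end, then keep one character in every 3, starting at position 1 (positions 1st, 4th, 7th, ...).
On "monarch": the first step gives "onarchm", and the second then gives "orm".

orm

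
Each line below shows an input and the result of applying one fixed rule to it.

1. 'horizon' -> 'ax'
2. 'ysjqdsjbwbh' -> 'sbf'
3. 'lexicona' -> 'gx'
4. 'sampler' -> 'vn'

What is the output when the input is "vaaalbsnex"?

jkn

Rule — keep one character in every 3, starting at position 3 (positions 3rd, 6th, 9th, ...), then shift every letter 9 places forward in the alphabet (wrapping around).
"vaaalbsnex" → "abe" → "jkn".
(Check on "lexicona": → "xo" → "gx" ✓)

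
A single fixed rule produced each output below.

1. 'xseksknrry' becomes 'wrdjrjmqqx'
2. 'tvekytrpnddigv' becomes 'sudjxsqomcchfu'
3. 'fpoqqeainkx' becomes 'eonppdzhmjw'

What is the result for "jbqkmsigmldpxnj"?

iapjlrhflkcowmi

The pattern: shift every letter 1 place backward in the alphabet (wrapping around).
"jbqkmsigmldpxnj" → "iapjlrhflkcowmi".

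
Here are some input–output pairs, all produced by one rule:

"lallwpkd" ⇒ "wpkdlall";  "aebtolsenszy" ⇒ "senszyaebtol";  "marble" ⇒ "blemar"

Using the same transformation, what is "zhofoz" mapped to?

The rule is to swap the front and back halves of the string.
"zhofoz" → "fozzho".

fozzho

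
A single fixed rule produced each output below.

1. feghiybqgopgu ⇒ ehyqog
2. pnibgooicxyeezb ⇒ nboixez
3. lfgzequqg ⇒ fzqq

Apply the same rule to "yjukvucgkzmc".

Each output is the input with this applied: keep every other character starting from the second (positions 2nd, 4th, 6th, ...).
So "yjukvucgkzmc" becomes "jkugzc".

jkugzc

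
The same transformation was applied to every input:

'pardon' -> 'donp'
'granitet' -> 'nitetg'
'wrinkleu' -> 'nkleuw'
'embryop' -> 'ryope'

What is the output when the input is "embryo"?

ryoe

In each case the input is transformed by: move the first 3 characters to the end (rotate left by 3), then delete the last 2 characters.
On "embryo": the first step gives "ryoemb", and the second then gives "ryoe".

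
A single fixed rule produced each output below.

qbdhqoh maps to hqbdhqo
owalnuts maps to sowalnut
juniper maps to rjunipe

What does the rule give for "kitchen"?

nkitche

The pattern: move the last character to the front.
Applying that to "kitchen" gives "nkitche".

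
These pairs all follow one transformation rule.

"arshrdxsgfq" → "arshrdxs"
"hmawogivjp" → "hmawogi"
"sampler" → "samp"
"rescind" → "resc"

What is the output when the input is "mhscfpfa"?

What's happening: delete the last 3 characters.
Doing the same to "mhscfpfa": "mhscf".

mhscf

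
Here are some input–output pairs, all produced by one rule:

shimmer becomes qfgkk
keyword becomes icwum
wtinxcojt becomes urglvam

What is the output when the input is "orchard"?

The pattern: shift every letter 2 places backward in the alphabet (wrapping around), then delete the last 2 characters.
For "orchard", step one produces "mpafypb"; step two turns that into "mpafy".

mpafy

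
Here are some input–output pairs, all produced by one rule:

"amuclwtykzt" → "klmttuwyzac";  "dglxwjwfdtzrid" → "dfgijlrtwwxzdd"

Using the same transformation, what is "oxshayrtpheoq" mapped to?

Each output is the input with this applied: sort the characters into alphabetical order, then move the first 2 characters to the end (rotate left by 2).
For "oxshayrtpheoq", step one produces "aehhoopqrstxy"; step two turns that into "hhoopqrstxyae".

hhoopqrstxyae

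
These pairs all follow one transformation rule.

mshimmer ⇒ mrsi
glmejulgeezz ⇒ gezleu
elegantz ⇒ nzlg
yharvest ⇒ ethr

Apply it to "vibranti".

niir

The rule is to keep every other character starting from the second (positions 2nd, 4th, 6th, ...), then swap the front and back halves of the string.
"vibranti" → "irni" → "niir".
(Check on "elegantz": → "lgnz" → "nzlg" ✓)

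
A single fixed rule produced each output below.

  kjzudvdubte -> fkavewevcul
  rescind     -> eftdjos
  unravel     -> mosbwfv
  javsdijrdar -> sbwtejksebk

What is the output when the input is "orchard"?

The rule is to shift every letter 1 place forward in the alphabet (wrapping around), then swap the first and last characters.
Applying that to "orchard" gives "esdibsp".
(Check on "javsdijrdar": → "kbwtejksebs" → "sbwtejksebk" ✓)

esdibsp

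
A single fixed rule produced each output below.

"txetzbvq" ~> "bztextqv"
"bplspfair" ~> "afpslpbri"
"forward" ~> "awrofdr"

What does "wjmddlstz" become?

slddmjwzt

In each case the input is transformed by: move the last 2 characters to the front (rotate right by 2), then reverse the string.
Working it through for "wjmddlstz": intermediate "tzwjmddls", final "slddmjwzt".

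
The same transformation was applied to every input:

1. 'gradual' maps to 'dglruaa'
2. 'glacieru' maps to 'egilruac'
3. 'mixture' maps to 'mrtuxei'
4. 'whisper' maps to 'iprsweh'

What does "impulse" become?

The rule is to sort the characters into alphabetical order, then move the first 2 characters to the end (rotate left by 2).
Starting from "impulse": after the first operation, "eilmpsu"; after the second, "lmpsuei".

lmpsuei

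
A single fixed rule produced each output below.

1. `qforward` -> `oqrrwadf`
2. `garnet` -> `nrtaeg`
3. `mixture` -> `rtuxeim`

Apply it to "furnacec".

The rule is to sort the characters into alphabetical order, then move the first 3 characters to the end (rotate left by 3).
Applying that to "furnacec" gives "efnruacc".

efnruacc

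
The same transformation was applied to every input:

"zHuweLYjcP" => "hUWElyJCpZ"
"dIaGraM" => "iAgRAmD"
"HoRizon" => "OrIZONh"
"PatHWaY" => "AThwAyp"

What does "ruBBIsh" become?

UbbiSHR

Each output is the input with this applied: move the first character to the end, then flip the case of every letter.
Applying both steps to "ruBBIsh": "uBBIshr", then "UbbiSHR".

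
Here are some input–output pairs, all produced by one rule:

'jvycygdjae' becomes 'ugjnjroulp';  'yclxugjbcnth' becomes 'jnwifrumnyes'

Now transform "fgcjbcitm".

qrnumntex

The rule is to shift every letter 11 places forward in the alphabet (wrapping around).
So "fgcjbcitm" becomes "qrnumntex".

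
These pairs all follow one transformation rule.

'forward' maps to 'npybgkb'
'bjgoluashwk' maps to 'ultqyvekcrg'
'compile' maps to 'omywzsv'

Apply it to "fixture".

opshdeb

The transformation: shift every letter 10 places forward in the alphabet (wrapping around), then move the last character to the front.
Working it through for "fixture": intermediate "pshdebo", final "opshdeb".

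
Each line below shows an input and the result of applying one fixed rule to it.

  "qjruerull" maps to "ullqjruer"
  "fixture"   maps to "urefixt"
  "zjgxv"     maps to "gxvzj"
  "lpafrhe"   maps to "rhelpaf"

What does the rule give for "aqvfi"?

vfiaq

The transformation: move the last 3 characters to the front (rotate right by 3).
For "aqvfi" the result is "vfiaq".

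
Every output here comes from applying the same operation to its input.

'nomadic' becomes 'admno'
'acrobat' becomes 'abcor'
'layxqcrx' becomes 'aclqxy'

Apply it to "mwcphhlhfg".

Looking at the pairs, the operation is to delete the last 2 characters, then sort the characters into alphabetical order.
For "mwcphhlhfg", step one produces "mwcphhlh"; step two turns that into "chhhlmpw".

chhhlmpw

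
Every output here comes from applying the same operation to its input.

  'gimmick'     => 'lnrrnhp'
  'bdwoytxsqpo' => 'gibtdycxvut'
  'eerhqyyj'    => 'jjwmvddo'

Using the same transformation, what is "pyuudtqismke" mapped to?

udzziyvnxrpj

Looking at the pairs, the operation is to shift every letter 5 places forward in the alphabet (wrapping around).
On "pyuudtqismke" that produces "udzziyvnxrpj".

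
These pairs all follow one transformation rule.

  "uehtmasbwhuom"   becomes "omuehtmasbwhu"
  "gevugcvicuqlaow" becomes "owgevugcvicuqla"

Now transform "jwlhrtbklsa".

sajwlhrtbkl

What's happening: move the last 2 characters to the front (rotate right by 2).
For "jwlhrtbklsa" the result is "sajwlhrtbkl".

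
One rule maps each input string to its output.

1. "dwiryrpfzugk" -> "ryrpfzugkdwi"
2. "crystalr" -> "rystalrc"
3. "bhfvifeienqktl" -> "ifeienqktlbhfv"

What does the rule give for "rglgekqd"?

glgekqdr

The pattern: move the last 3 characters to the front (rotate right by 3), then swap the front and back halves of the string.
On "rglgekqd" that produces "glgekqdr".
(Check on "bhfvifeienqktl": → "ktlbhfvifeienq" → "ifeienqktlbhfv" ✓)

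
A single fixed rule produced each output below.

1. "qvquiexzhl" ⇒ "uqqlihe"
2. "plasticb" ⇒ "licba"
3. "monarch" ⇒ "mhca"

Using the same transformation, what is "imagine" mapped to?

Rule — sort the characters into reverse alphabetical order, then delete the first 3 characters.
Starting from "imagine": after the first operation, "nmiigea"; after the second, "igea".

igea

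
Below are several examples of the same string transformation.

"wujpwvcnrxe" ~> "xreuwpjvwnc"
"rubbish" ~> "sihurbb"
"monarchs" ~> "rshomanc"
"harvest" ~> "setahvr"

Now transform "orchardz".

In each case the input is transformed by: swap each adjacent pair of characters (1↔2, 3↔4, ...), then move the last 3 characters to the front (rotate right by 3).
Working it through for "orchardz": intermediate "rohcrazd", final "azdrohcr".

azdrohcr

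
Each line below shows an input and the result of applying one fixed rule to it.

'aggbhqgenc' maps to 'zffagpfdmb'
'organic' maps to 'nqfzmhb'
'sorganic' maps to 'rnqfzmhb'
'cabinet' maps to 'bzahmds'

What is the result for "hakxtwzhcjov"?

gzjwsvygbinu

The pattern: shift every letter 1 place backward in the alphabet (wrapping around).
For "hakxtwzhcjov" the result is "gzjwsvygbinu".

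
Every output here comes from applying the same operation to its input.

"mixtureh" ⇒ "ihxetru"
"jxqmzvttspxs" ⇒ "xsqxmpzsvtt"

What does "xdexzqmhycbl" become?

dlebxczyqhm

What's happening: delete the first character, then take characters alternately from the front and the back (1st, last, 2nd, 2nd-last, ...).
Starting from "xdexzqmhycbl": after the first operation, "dexzqmhycbl"; after the second, "dlebxczyqhm".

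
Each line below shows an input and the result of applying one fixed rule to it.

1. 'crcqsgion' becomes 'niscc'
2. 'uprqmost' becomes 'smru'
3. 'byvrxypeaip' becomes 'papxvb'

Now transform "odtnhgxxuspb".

The rule is to keep every other character starting from the first (positions 1st, 3rd, 5th, ...), then reverse the string.
Starting from "odtnhgxxuspb": after the first operation, "othxup"; after the second, "puxhto".
(Check on "crcqsgion": → "ccsin" → "niscc" ✓)

puxhto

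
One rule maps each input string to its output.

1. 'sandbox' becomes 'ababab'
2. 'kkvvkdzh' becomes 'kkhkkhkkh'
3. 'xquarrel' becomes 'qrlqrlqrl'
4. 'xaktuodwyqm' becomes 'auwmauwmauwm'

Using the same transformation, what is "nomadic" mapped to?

What's happening: keep one character in every 3, starting at position 2 (positions 2nd, 5th, 8th, ...), then write the whole string 3 times in a row.
Working it through for "nomadic": intermediate "od", final "ododod".

ododod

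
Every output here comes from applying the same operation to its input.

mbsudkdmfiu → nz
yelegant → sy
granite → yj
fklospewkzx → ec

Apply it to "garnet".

Each output is the input with this applied: shift every letter 5 places forward in the alphabet (wrapping around), then keep only the last 2 characters.
Applying both steps to "garnet": "lfwsjy", then "jy".
(Check on "yelegant": → "djqjlfsy" → "sy" ✓)

jy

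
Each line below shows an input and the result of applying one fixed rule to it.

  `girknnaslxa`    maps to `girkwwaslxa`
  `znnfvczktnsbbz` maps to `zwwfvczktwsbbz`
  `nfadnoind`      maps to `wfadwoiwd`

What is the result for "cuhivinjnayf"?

The pattern: replace every "n" with "w".
Doing the same to "cuhivinjnayf": "cuhiviwjwayf".

cuhiviwjwayf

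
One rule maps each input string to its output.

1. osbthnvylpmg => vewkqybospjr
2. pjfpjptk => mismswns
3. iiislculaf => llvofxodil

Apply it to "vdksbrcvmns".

gnveufypqvy

The transformation: shift every letter 3 places forward in the alphabet (wrapping around), then move the first character to the end.
Working it through for "vdksbrcvmns": intermediate "ygnveufypqv", final "gnveufypqvy".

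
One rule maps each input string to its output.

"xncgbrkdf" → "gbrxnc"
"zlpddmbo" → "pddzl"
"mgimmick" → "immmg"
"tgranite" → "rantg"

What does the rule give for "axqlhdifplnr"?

ifpaxqlhd

Looking at the pairs, the operation is to delete the last 3 characters, then move the last 3 characters to the front (rotate right by 3).
For "axqlhdifplnr", step one produces "axqlhdifp"; step two turns that into "ifpaxqlhd".
(Check on "tgranite": → "tgran" → "rantg" ✓)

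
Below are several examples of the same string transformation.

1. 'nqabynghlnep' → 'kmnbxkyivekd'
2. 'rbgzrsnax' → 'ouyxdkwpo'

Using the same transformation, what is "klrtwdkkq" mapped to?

hnihohqat

The rule is to shift every letter 3 places backward in the alphabet (wrapping around), then take characters alternately from the front and the back (1st, last, 2nd, 2nd-last, ...).
So "klrtwdkkq" becomes "hnihohqat".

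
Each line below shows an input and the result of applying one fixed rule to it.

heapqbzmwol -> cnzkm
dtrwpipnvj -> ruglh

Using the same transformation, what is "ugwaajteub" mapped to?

eyhcz

The pattern: keep every other character starting from the second (positions 2nd, 4th, 6th, ...), then shift every letter 2 places backward in the alphabet (wrapping around).
"ugwaajteub" → "gajeb" → "eyhcz".
(Check on "heapqbzmwol": → "epbmo" → "cnzkm" ✓)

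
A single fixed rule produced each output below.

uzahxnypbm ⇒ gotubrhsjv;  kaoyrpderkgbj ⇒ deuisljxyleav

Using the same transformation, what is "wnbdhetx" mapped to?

In each case the input is transformed by: shift every letter 6 places backward in the alphabet (wrapping around), then move the last character to the front.
For "wnbdhetx", step one produces "qhvxbynr"; step two turns that into "rqhvxbyn".

rqhvxbyn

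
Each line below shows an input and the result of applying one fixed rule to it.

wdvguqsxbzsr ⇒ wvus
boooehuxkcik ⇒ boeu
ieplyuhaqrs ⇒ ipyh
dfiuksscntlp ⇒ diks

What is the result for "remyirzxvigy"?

rmiz

The pattern: keep every other character starting from the first (positions 1st, 3rd, 5th, ...), then keep only the first 4 characters.
Working it through for "remyirzxvigy": intermediate "rmizvg", final "rmiz".
(Check on "wdvguqsxbzsr": → "wvusbs" → "wvus" ✓)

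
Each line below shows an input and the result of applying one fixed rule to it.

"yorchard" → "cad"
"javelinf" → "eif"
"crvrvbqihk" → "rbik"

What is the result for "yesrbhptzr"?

rhtr

In each case the input is transformed by: delete the first 3 characters, then keep every other character starting from the first (positions 1st, 3rd, 5th, ...).
For "yesrbhptzr" the result is "rhtr".
(Check on "javelinf": → "elinf" → "eif" ✓)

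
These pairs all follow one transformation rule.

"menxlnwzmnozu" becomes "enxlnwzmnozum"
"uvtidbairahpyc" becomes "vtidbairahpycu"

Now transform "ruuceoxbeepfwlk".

Rule — move the first character to the end.
"ruuceoxbeepfwlk" → "uuceoxbeepfwlkr".

uuceoxbeepfwlkr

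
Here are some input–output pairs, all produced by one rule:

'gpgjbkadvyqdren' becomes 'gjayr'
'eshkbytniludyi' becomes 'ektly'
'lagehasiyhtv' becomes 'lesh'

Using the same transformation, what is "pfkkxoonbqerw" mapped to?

pkoqw

The rule is to keep one character in every 3, starting at position 1 (positions 1st, 4th, 7th, ...).
For "pfkkxoonbqerw" the result is "pkoqw".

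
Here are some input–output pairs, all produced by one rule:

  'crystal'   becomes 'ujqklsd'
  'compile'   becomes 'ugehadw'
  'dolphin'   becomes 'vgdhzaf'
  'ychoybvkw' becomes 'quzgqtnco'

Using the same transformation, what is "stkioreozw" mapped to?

Each output is the input with this applied: shift every letter 8 places backward in the alphabet (wrapping around).
Doing the same to "stkioreozw": "klcagjwgro".

klcagjwgro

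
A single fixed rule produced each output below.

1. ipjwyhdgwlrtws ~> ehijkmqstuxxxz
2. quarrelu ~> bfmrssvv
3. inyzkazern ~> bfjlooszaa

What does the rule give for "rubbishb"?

cccijstv

The transformation: sort the characters into alphabetical order, then shift every letter 1 place forward in the alphabet (wrapping around).
On "rubbishb": the first step gives "bbbhirsu", and the second then gives "cccijstv".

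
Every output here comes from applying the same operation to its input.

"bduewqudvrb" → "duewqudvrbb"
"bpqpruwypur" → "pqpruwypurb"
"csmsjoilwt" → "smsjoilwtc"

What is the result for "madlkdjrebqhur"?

adlkdjrebqhurm

The rule is to move the first character to the end.
Applying that to "madlkdjrebqhur" gives "adlkdjrebqhurm".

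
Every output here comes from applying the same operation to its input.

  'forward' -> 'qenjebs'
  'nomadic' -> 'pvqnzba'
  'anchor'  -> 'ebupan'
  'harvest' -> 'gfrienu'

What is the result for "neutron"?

abeghra

The rule is to shift every letter 13 places forward in the alphabet (wrapping around) — i.e. ROT13, then reverse the string.
Starting from "neutron": after the first operation, "arhgeba"; after the second, "abeghra".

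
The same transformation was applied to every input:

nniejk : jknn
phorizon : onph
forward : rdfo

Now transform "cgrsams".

What's happening: move the first 2 characters to the end (rotate left by 2), then keep only the last 4 characters.
Applying both steps to "cgrsams": "rsamscg", then "mscg".

mscg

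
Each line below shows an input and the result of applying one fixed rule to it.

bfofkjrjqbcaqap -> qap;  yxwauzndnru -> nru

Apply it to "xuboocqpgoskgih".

Looking at the pairs, the operation is to keep only the last 3 characters.
So "xuboocqpgoskgih" becomes "gih".

gih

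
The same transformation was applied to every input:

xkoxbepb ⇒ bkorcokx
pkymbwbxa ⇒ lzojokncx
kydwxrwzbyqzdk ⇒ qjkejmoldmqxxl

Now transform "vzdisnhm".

qvfauzim

Looking at the pairs, the operation is to shift every letter 13 places forward in the alphabet (wrapping around) — i.e. ROT13, then move the first 2 characters to the end (rotate left by 2).
Working it through for "vzdisnhm": intermediate "imqvfauz", final "qvfauzim".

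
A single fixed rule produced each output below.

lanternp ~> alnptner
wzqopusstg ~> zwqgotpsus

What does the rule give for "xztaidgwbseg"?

zxtgaeisdbgw

In each case the input is transformed by: move the first character to the end, then take characters alternately from the front and the back (1st, last, 2nd, 2nd-last, ...).
Applying both steps to "xztaidgwbseg": "ztaidgwbsegx", then "zxtgaeisdbgw".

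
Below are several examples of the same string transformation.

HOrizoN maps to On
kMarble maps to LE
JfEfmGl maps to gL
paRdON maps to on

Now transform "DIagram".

AM

Looking at the pairs, the operation is to flip the case of every letter, then keep only the last 2 characters.
"DIagram" → "diAGRAM" → "AM".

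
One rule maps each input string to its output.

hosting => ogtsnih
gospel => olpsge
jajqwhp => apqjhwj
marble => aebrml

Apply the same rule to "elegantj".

The rule is to swap the first and last characters, then swap each adjacent pair of characters (1↔2, 3↔4, ...).
"elegantj" → "ljgenaet".
(Check on "gospel": → "lospeg" → "olpsge" ✓)

ljgenaet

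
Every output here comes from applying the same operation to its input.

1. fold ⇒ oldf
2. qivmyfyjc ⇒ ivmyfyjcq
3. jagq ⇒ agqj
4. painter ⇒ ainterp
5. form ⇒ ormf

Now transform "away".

waya

Rule — move the first character to the end.
Applying that to "away" gives "waya".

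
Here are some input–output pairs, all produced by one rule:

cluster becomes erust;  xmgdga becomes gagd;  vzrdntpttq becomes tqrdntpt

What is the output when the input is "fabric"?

Rule — delete the first 2 characters, then move the last 2 characters to the front (rotate right by 2).
"fabric" → "icbr".
(Check on "xmgdga": → "gdga" → "gagd" ✓)

icbr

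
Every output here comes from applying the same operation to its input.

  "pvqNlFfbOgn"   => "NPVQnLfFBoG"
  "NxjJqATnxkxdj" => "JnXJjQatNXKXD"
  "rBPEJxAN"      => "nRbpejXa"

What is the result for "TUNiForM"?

Looking at the pairs, the operation is to move the last character to the front, then flip the case of every letter.
On "TUNiForM": the first step gives "MTUNiFor", and the second then gives "mtunIfOR".

mtunIfOR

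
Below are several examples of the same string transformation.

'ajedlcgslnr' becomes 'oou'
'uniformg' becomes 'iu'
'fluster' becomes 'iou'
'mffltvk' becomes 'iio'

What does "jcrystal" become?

What's happening: shift every letter 3 places forward in the alphabet (wrapping around), then keep only the vowels.
"jcrystal" → "mfubvwdo" → "uo".

uo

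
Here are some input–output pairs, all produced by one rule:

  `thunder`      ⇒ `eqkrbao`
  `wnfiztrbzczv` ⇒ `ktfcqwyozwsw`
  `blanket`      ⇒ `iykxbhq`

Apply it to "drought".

The pattern: swap each adjacent pair of characters (1↔2, 3↔4, ...), then shift every letter 3 places backward in the alphabet (wrapping around).
Applying that to "drought" gives "oarledq".

oarledq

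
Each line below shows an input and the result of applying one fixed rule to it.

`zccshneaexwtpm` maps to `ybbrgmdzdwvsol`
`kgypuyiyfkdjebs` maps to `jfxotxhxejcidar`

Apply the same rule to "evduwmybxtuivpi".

ductvlxawsthuoh

Looking at the pairs, the operation is to shift every letter 1 place backward in the alphabet (wrapping around).
For "evduwmybxtuivpi" the result is "ductvlxawsthuoh".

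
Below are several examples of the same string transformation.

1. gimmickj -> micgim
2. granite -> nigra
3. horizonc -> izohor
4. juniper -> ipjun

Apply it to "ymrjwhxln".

jwhxymr

In each case the input is transformed by: delete the last 2 characters, then move the first 3 characters to the end (rotate left by 3).
On "ymrjwhxln": the first step gives "ymrjwhx", and the second then gives "jwhxymr".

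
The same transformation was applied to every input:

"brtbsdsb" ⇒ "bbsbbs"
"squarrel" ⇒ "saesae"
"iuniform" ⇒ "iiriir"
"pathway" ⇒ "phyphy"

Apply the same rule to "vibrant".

The pattern: keep one character in every 3, starting at position 1 (positions 1st, 4th, 7th, ...), then write the whole string twice.
For "vibrant", step one produces "vrt"; step two turns that into "vrtvrt".

vrtvrt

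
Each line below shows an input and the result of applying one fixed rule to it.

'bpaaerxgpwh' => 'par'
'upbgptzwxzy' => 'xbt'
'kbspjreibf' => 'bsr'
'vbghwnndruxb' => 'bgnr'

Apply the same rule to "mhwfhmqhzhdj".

Looking at the pairs, the operation is to keep one character in every 3, starting at position 3 (positions 3rd, 6th, 9th, ...), then move the last character to the front.
Doing the same to "mhwfhmqhzhdj": "jwmz".
(Check on "vbghwnndruxb": → "gnrb" → "bgnr" ✓)

jwmz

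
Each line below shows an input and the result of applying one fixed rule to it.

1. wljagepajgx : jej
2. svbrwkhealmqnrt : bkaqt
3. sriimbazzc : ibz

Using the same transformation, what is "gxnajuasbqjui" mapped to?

The pattern: keep one character in every 3, starting at position 3 (positions 3rd, 6th, 9th, ...).
On "gxnajuasbqjui" that produces "nubu".

nubu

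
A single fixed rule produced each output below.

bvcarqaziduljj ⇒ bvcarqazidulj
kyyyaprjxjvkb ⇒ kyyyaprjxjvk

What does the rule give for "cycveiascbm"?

The transformation: delete the last character.
For "cycveiascbm" the result is "cycveiascb".

cycveiascb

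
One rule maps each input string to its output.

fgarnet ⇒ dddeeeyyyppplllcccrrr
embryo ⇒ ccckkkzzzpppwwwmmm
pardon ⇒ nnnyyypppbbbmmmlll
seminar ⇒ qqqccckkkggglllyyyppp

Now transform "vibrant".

tttgggzzzpppyyylllrrr

Rule — repeat every character 3 times, then shift every letter 2 places backward in the alphabet (wrapping around).
Working it through for "vibrant": intermediate "vvviiibbbrrraaannnttt", final "tttgggzzzpppyyylllrrr".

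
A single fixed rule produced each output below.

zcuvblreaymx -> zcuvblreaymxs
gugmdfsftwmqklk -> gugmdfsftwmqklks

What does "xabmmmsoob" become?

xabmmmsoobs

Rule — append "s".
For "xabmmmsoob" the result is "xabmmmsoobs".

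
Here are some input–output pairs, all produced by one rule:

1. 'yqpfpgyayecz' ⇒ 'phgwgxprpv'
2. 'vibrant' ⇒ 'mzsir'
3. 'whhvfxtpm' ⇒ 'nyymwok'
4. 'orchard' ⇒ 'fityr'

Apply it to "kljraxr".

bcair

The transformation: delete the last 2 characters, then shift every letter 9 places backward in the alphabet (wrapping around).
Working it through for "kljraxr": intermediate "kljra", final "bcair".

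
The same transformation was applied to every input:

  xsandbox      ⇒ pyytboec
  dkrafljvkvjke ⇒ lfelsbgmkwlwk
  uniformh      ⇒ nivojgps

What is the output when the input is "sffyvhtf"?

ugtggzwi

The pattern: move the last 2 characters to the front (rotate right by 2), then shift every letter 1 place forward in the alphabet (wrapping around).
Applying both steps to "sffyvhtf": "tfsffyvh", then "ugtggzwi".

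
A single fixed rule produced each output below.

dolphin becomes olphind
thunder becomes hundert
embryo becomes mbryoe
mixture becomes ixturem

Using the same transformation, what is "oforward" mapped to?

The pattern: move the first character to the end.
On "oforward" that produces "forwardo".

forwardo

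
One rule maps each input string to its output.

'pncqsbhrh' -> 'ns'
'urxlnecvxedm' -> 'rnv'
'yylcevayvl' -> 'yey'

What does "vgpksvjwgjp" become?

What's happening: delete the last 2 characters, then keep one character in every 3, starting at position 2 (positions 2nd, 5th, 8th, ...).
"vgpksvjwgjp" → "vgpksvjwg" → "gsw".

gsw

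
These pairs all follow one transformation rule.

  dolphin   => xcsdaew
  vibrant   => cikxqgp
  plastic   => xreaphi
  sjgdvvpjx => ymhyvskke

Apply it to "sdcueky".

In each case the input is transformed by: move the last 2 characters to the front (rotate right by 2), then shift every letter 11 places backward in the alphabet (wrapping around).
Applying both steps to "sdcueky": "kysdcue", then "znhsrjt".

znhsrjt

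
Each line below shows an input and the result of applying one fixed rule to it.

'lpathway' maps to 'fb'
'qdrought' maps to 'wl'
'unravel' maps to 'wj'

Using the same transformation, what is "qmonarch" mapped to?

The rule is to shift every letter 5 places forward in the alphabet (wrapping around), then keep one character in every 3, starting at position 3 (positions 3rd, 6th, 9th, ...).
On "qmonarch": the first step gives "vrtsfwhm", and the second then gives "tw".

tw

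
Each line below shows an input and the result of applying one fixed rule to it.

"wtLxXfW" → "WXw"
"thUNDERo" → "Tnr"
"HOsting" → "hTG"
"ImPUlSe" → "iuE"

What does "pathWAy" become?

Each output is the input with this applied: flip the case of every letter, then keep one character in every 3, starting at position 1 (positions 1st, 4th, 7th, ...).
Starting from "pathWAy": after the first operation, "PATHwaY"; after the second, "PHY".
(Check on "ImPUlSe": → "iMpuLsE" → "iuE" ✓)

PHY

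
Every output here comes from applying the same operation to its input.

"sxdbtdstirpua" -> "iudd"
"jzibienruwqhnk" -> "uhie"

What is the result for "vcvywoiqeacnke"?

In each case the input is transformed by: keep one character in every 3, starting at position 3 (positions 3rd, 6th, 9th, ...), then swap the front and back halves of the string.
Starting from "vcvywoiqeacnke": after the first operation, "voen"; after the second, "envo".
(Check on "sxdbtdstirpua": → "ddiu" → "iudd" ✓)

envo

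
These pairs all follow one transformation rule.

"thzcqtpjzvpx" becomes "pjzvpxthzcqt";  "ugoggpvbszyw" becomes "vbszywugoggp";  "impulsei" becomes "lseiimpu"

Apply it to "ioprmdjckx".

djckxioprm

In each case the input is transformed by: swap the front and back halves of the string.
On "ioprmdjckx" that produces "djckxioprm".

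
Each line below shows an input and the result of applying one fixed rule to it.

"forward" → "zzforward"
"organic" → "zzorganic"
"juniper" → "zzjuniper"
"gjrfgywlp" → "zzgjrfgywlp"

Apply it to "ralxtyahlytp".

zzralxtyahlytp

Looking at the pairs, the operation is to prepend "zz".
On "ralxtyahlytp" that produces "zzralxtyahlytp".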